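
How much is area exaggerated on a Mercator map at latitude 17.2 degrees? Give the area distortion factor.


area_distortion = 1/cos^2(17.2) = 1.096

1.096


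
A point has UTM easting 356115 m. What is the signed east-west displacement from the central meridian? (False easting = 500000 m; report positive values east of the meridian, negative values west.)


displacement = 356115 - 500000 = -143885 m

-143885 m


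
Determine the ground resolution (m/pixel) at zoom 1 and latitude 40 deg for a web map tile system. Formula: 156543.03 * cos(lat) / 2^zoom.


res = 156543.03 * cos(40) / 2^1 = 156543.03 * 0.76604444 / 2 = 59959.46 m/pixel

59959.46 m/pixel


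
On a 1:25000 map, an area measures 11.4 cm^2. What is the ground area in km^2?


ground_area = 11.4 * (25000/100)^2 = 712500.0 m^2 = 0.7125 km^2 ≈ 0.713 km^2

0.713 km^2


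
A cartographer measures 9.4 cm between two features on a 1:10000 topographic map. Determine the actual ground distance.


ground = 9.4 cm * 10000 / 100 = 940.0 m

940.0 m


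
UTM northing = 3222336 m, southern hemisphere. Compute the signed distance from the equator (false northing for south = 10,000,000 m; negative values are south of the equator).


For southern: actual = 3222336 - 10000000 = -6777664 m

-6777664 m


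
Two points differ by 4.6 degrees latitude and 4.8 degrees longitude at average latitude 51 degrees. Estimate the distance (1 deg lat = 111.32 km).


dlat_km = 4.6 * 111.32 = 512.072
dlon_km = 4.8 * 111.32 * cos(51) ≈ 336.269
dist = sqrt(512.072^2 + 336.269^2) ≈ 612.6 km

612.6 km


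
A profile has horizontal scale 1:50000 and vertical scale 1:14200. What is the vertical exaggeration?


VE = horizontal_scale / vertical_scale = 50000 / 14200 ≈ 3.5

3.5x


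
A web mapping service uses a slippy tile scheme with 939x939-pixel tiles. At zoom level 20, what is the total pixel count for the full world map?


tiles per axis = 2^20 = 1048576
total tiles = 1048576^2 = 1099511627776
pixels per axis = 1048576 * 939 = 984612864
total pixels = 984612864^2 = 969462491954282496

969462491954282496 pixels


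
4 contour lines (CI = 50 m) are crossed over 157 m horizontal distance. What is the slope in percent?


elevation change = 4 * 50 = 200 m
slope = 200 / 157 * 100 = 127.4%

127.4%


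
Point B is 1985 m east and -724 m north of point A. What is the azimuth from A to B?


az = atan2(1985, -724) = 110.0 deg
adjusted to 0-360: 110.0 degrees

110.0 degrees


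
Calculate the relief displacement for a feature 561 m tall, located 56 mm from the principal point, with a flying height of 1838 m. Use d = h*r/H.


d = h * r / H = 561 * 56 / 1838 = 17.09 mm

17.09 mm


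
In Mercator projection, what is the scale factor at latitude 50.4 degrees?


SF = 1 / cos(50.4) = 1 / 0.637424 = 1.569

1.569


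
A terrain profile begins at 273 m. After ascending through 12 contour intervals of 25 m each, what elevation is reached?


elevation = 273 + 12 * 25 = 573 m

573 m


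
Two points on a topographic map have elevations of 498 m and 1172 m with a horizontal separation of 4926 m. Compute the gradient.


gradient = (1172 - 498) / 4926 = 674 / 4926 = 0.1368

0.1368


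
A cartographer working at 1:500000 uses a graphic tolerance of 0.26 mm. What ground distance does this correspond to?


ground = 0.26 mm * 500000 / 1000 = 130.0 m

130.0 m


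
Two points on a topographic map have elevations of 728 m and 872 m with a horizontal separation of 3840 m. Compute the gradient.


gradient = (872 - 728) / 3840 = 144 / 3840 = 0.0375

0.0375


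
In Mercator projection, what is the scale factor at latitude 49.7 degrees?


SF = 1 / cos(49.7) = 1 / 0.64679 = 1.546

1.546


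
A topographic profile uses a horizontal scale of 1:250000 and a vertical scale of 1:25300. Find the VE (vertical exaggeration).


VE = horizontal_scale / vertical_scale = 250000 / 25300 ≈ 9.9

9.9x


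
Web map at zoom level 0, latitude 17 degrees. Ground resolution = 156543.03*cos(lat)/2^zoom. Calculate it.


res = 156543.03 * cos(17) / 2^0 = 156543.03 * 0.95630476 / 1 = 149702.84 m/pixel

149702.84 m/pixel


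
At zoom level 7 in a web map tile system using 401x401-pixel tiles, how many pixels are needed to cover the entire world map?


tiles per axis = 2^7 = 128
total tiles = 128^2 = 16384
pixels per axis = 128 * 401 = 51328
total pixels = 51328^2 = 2634563584

2634563584 pixels


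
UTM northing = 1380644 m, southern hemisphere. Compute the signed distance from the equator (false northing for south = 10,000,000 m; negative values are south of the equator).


For southern: actual = 1380644 - 10000000 = -8619356 m

-8619356 m


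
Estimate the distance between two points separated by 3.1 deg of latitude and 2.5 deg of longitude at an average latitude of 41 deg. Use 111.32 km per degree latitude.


dlat_km = 3.1 * 111.32 = 345.092
dlon_km = 2.5 * 111.32 * cos(41) ≈ 210.036
dist = sqrt(345.092^2 + 210.036^2) ≈ 404.0 km

404.0 km


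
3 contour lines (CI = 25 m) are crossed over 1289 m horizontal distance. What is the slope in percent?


elevation change = 3 * 25 = 75 m
slope = 75 / 1289 * 100 = 5.8%

5.8%


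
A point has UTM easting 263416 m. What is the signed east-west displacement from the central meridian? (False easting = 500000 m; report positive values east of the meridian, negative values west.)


displacement = 263416 - 500000 = -236584 m

-236584 m


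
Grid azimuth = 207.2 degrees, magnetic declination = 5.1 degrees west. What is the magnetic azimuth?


magnetic azimuth = grid azimuth - declination (east +ve)
mag_az = 207.2 - -5.1 = 212.3 degrees

212.3 degrees


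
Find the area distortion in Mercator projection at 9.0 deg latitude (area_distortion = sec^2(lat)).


area_distortion = 1/cos^2(9.0) = 1.025

1.025


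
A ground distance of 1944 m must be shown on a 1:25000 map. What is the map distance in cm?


map_cm = 1944 * 100 / 25000 = 7.776 cm ≈ 7.78 cm

7.78 cm


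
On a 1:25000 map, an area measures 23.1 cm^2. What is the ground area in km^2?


ground_area = 23.1 * (25000/100)^2 = 1443750.0 m^2 = 1.44375 km^2 ≈ 1.444 km^2

1.444 km^2


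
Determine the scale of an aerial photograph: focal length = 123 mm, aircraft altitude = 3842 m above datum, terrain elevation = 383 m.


scale = f / (H - h) = 123 mm / 3459 m = 123 / 3459000 = 1:28122

1:28122


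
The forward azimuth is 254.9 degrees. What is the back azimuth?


back azimuth = (254.9 + 180) mod 360 = 74.9 degrees

74.9 degrees


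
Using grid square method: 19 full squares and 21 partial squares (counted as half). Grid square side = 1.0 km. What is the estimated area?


effective squares = 19 + 21 * 0.5 = 29.5
area = 29.5 * 1.0 = 29.5 km^2

29.5 km^2


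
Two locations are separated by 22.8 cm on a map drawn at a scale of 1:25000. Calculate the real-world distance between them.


ground = 22.8 cm * 25000 / 100 = 5700.0 m = 5.7 km

5.7 km


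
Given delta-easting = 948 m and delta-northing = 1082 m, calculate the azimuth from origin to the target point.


az = atan2(948, 1082) = 41.2 deg
adjusted to 0-360: 41.2 degrees

41.2 degrees


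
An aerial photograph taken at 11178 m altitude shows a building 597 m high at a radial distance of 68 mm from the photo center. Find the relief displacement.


d = h * r / H = 597 * 68 / 11178 = 3.63 mm

3.63 mm


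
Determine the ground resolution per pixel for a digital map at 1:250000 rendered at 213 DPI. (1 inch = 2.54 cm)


pixel_cm = 2.54 / 213 ≈ 0.011925 cm
ground = pixel_cm * 250000 / 100 = 2.54 * 250000 / (213 * 100) = 635000 / 21300 ≈ 29.81 m

29.81 m


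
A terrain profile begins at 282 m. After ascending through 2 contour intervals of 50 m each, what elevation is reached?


elevation = 282 + 2 * 50 = 382 m

382 m


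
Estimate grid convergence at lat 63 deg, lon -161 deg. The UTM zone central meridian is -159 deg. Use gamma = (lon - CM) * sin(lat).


gamma = (-161 - -159) * sin(63) = -2 * 0.891007 = -1.782 degrees

-1.782 degrees


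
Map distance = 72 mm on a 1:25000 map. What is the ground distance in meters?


ground = 72 mm * 25000 / 1000 = 1800.0 m

1800.0 m


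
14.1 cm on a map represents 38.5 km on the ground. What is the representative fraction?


ground = 38.5 km = 3850000 cm; RF denominator = ground / map = 3850000 / 14.1 ≈ 273050; RF = 1:273050

1:273050


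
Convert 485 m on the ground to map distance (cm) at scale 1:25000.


map_cm = 485 * 100 / 25000 = 1.94 cm

1.94 cm


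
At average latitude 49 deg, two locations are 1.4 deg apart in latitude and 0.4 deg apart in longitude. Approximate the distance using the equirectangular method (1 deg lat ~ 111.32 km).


dlat_km = 1.4 * 111.32 = 155.848
dlon_km = 0.4 * 111.32 * cos(49) ≈ 29.213
dist = sqrt(155.848^2 + 29.213^2) ≈ 158.6 km

158.6 km


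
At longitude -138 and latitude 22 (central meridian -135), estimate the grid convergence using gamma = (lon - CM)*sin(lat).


gamma = (-138 - -135) * sin(22) = -3 * 0.374607 = -1.124 degrees

-1.124 degrees


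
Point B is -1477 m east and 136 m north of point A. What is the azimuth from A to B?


az = atan2(-1477, 136) = -84.7 deg
adjusted to 0-360: 275.3 degrees

275.3 degrees


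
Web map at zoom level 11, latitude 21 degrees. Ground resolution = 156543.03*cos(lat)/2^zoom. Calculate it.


res = 156543.03 * cos(21) / 2^11 = 156543.03 * 0.93358043 / 2048 = 71.36 m/pixel

71.36 m/pixel


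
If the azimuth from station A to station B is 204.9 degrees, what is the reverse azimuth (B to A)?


back azimuth = (204.9 + 180) mod 360 = 24.9 degrees

24.9 degrees


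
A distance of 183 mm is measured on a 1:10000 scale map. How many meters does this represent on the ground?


ground = 183 mm * 10000 / 1000 = 1830.0 m

1830.0 m


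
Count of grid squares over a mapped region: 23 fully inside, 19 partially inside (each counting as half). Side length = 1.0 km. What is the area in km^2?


effective squares = 23 + 19 * 0.5 = 32.5
area = 32.5 * 1.0 = 32.5 km^2

32.5 km^2


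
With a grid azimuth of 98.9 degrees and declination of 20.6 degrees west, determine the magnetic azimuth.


magnetic azimuth = grid azimuth - declination (east +ve)
mag_az = 98.9 - -20.6 = 119.5 degrees

119.5 degrees


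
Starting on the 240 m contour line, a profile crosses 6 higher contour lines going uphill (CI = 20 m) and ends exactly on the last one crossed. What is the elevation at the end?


elevation = 240 + 6 * 20 = 360 m

360 m


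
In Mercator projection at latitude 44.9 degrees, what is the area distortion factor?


area_distortion = 1/cos^2(44.9) = 1.993

1.993


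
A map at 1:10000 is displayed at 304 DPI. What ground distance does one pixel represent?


pixel_cm = 2.54 / 304 ≈ 0.008355 cm
ground = pixel_cm * 10000 / 100 = 2.54 * 10000 / (304 * 100) = 25400 / 30400 ≈ 0.84 m

0.84 m


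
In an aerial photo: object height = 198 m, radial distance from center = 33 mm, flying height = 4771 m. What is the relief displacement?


d = h * r / H = 198 * 33 / 4771 = 1.37 mm

1.37 mm


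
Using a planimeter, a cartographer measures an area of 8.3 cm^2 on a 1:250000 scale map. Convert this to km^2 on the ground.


ground_area = 8.3 * (250000/100)^2 = 51875000.0 m^2 = 51.875 km^2

51.875 km^2


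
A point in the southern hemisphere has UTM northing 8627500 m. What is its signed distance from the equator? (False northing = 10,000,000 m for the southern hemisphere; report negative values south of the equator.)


For southern: actual = 8627500 - 10000000 = -1372500 m

-1372500 m


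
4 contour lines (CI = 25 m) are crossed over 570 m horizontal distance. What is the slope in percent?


elevation change = 4 * 25 = 100 m
slope = 100 / 570 * 100 = 17.5%

17.5%


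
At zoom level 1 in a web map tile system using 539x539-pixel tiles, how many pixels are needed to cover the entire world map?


tiles per axis = 2^1 = 2
total tiles = 2^2 = 4
pixels per axis = 2 * 539 = 1078
total pixels = 1078^2 = 1162084

1162084 pixels


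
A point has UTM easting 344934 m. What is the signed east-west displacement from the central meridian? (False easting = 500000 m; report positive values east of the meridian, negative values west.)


displacement = 344934 - 500000 = -155066 m

-155066 m


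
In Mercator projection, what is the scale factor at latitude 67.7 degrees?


SF = 1 / cos(67.7) = 1 / 0.379456 = 2.635

2.635


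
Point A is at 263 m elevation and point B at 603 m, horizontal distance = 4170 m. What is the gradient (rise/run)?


gradient = (603 - 263) / 4170 = 340 / 4170 = 0.0815

0.0815


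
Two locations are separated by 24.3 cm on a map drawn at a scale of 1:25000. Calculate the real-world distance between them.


ground = 24.3 cm * 25000 / 100 = 6075.0 m = 6.075 km

6.075 km


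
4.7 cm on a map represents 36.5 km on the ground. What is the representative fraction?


ground = 36.5 km = 3650000 cm; RF denominator = ground / map = 3650000 / 4.7 ≈ 776596; RF = 1:776596

1:776596


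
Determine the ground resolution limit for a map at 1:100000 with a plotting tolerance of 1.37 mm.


ground = 1.37 mm * 100000 / 1000 = 137.0 m

137.0 m


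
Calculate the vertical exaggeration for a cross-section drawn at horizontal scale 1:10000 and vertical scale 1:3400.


VE = horizontal_scale / vertical_scale = 10000 / 3400 ≈ 2.9

2.9x


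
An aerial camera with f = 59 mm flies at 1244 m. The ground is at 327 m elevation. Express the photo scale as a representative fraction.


scale = f / (H - h) = 59 mm / 917 m = 59 / 917000 = 1:15542

1:15542


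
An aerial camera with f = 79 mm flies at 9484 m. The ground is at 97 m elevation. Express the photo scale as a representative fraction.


scale = f / (H - h) = 79 mm / 9387 m = 79 / 9387000 = 1:118823

1:118823


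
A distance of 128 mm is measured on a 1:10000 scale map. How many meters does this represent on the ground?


ground = 128 mm * 10000 / 1000 = 1280.0 m

1280.0 m


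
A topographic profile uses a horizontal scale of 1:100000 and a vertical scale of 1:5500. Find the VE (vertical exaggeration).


VE = horizontal_scale / vertical_scale = 100000 / 5500 ≈ 18.2

18.2x


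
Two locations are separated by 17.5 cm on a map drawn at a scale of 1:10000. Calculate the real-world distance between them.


ground = 17.5 cm * 10000 / 100 = 1750.0 m = 1.75 km

1.75 km


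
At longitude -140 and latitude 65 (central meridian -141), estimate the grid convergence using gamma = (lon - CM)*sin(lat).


gamma = (-140 - -141) * sin(65) = 1 * 0.906308 = 0.906 degrees

0.906 degrees


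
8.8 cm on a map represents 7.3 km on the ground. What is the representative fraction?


ground = 7.3 km = 730000 cm; RF denominator = ground / map = 730000 / 8.8 ≈ 82955; RF = 1:82955

1:82955


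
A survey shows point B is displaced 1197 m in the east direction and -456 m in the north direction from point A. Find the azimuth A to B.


az = atan2(1197, -456) = 110.9 deg
adjusted to 0-360: 110.9 degrees

110.9 degrees


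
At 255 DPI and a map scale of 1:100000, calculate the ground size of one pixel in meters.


pixel_cm = 2.54 / 255 ≈ 0.009961 cm
ground = pixel_cm * 100000 / 100 = 2.54 * 100000 / (255 * 100) = 254000 / 25500 ≈ 9.96 m

9.96 m


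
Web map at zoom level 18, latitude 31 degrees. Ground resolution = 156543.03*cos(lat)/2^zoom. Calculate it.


res = 156543.03 * cos(31) / 2^18 = 156543.03 * 0.8571673 / 262144 = 0.51 m/pixel

0.51 m/pixel


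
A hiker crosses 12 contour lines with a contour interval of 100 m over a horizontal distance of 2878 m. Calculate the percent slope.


elevation change = 12 * 100 = 1200 m
slope = 1200 / 2878 * 100 = 41.7%

41.7%


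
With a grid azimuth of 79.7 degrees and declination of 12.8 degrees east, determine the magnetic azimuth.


magnetic azimuth = grid azimuth - declination (east +ve)
mag_az = 79.7 - 12.8 = 66.9 degrees

66.9 degrees


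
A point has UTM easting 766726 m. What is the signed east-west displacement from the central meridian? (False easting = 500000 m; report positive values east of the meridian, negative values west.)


displacement = 766726 - 500000 = 266726 m

266726 m


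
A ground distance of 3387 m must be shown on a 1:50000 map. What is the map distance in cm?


map_cm = 3387 * 100 / 50000 = 6.774 cm ≈ 6.77 cm

6.77 cm


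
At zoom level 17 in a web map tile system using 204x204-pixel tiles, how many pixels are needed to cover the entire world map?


tiles per axis = 2^17 = 131072
total tiles = 131072^2 = 17179869184
pixels per axis = 131072 * 204 = 26738688
total pixels = 26738688^2 = 714957435961344

714957435961344 pixels


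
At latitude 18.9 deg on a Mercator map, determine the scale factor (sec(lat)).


SF = 1 / cos(18.9) = 1 / 0.946085 = 1.057

1.057


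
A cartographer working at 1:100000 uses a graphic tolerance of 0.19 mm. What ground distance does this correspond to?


ground = 0.19 mm * 100000 / 1000 = 19.0 m

19.0 m


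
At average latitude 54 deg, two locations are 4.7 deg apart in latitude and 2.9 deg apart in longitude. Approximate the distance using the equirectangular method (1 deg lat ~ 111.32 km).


dlat_km = 4.7 * 111.32 = 523.204
dlon_km = 2.9 * 111.32 * cos(54) ≈ 189.754
dist = sqrt(523.204^2 + 189.754^2) ≈ 556.6 km

556.6 km


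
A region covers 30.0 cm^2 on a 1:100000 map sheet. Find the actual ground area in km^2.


ground_area = 30.0 * (100000/100)^2 = 30000000.0 m^2 = 30.0 km^2

30.0 km^2


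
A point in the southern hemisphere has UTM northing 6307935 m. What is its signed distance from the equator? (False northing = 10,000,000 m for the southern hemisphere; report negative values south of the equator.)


For southern: actual = 6307935 - 10000000 = -3692065 m

-3692065 m


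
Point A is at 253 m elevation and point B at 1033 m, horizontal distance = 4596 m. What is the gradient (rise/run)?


gradient = (1033 - 253) / 4596 = 780 / 4596 = 0.1697

0.1697


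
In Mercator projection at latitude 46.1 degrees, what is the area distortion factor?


area_distortion = 1/cos^2(46.1) = 2.08

2.08


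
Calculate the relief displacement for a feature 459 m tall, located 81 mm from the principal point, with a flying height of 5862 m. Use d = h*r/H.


d = h * r / H = 459 * 81 / 5862 = 6.34 mm

6.34 mm


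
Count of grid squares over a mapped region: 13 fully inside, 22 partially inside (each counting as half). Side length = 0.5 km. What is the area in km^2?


effective squares = 13 + 22 * 0.5 = 24.0
area = 24.0 * 0.25 = 6.0 km^2

6.0 km^2


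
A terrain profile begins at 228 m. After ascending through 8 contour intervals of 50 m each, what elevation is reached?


elevation = 228 + 8 * 50 = 628 m

628 m


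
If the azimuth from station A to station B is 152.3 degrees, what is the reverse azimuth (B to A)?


back azimuth = (152.3 + 180) mod 360 = 332.3 degrees

332.3 degrees


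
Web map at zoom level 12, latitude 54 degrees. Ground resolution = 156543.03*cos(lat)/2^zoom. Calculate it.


res = 156543.03 * cos(54) / 2^12 = 156543.03 * 0.58778525 / 4096 = 22.46 m/pixel

22.46 m/pixel


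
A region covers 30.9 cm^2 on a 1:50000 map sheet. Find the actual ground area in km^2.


ground_area = 30.9 * (50000/100)^2 = 7725000.0 m^2 = 7.725 km^2

7.725 km^2


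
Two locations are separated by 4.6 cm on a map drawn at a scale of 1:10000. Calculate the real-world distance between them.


ground = 4.6 cm * 10000 / 100 = 460.0 m

460.0 m


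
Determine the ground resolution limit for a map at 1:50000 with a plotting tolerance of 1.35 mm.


ground = 1.35 mm * 50000 / 1000 = 67.5 m

67.5 m


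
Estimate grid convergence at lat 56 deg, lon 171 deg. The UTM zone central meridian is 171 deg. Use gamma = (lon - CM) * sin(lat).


gamma = (171 - 171) * sin(56) = 0 * 0.829038 = 0.0 degrees

0.0 degrees


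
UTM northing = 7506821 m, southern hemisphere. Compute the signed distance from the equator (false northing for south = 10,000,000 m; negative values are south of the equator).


For southern: actual = 7506821 - 10000000 = -2493179 m

-2493179 m


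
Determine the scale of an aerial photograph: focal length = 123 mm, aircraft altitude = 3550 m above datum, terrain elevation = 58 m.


scale = f / (H - h) = 123 mm / 3492 m = 123 / 3492000 = 1:28390

1:28390


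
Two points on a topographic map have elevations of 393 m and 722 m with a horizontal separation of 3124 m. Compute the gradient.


gradient = (722 - 393) / 3124 = 329 / 3124 = 0.1053

0.1053


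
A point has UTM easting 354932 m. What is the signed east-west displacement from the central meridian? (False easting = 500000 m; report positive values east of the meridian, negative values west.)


displacement = 354932 - 500000 = -145068 m

-145068 m


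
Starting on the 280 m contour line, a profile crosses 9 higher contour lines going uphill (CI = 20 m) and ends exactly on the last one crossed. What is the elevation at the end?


elevation = 280 + 9 * 20 = 460 m

460 m


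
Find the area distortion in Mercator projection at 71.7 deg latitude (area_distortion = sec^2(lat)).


area_distortion = 1/cos^2(71.7) = 10.143

10.143


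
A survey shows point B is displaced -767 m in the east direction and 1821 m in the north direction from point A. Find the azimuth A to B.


az = atan2(-767, 1821) = -22.8 deg
adjusted to 0-360: 337.2 degrees

337.2 degrees


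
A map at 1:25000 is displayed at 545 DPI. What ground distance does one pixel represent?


pixel_cm = 2.54 / 545 ≈ 0.004661 cm
ground = pixel_cm * 25000 / 100 = 2.54 * 25000 / (545 * 100) = 63500 / 54500 ≈ 1.17 m

1.17 m


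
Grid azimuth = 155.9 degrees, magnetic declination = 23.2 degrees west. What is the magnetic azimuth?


magnetic azimuth = grid azimuth - declination (east +ve)
mag_az = 155.9 - -23.2 = 179.1 degrees

179.1 degrees


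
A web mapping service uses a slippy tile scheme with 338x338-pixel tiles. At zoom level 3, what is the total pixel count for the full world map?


tiles per axis = 2^3 = 8
total tiles = 8^2 = 64
pixels per axis = 8 * 338 = 2704
total pixels = 2704^2 = 7311616

7311616 pixels


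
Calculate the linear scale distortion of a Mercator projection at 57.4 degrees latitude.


SF = 1 / cos(57.4) = 1 / 0.538771 = 1.856

1.856


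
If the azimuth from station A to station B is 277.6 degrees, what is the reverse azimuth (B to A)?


back azimuth = (277.6 + 180) mod 360 = 97.6 degrees

97.6 degrees


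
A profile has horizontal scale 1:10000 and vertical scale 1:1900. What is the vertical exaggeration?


VE = horizontal_scale / vertical_scale = 10000 / 1900 ≈ 5.3

5.3x


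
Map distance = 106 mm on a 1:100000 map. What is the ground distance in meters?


ground = 106 mm * 100000 / 1000 = 10600.0 m

10600.0 m


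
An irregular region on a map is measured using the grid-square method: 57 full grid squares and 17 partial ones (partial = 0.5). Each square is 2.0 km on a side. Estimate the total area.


effective squares = 57 + 17 * 0.5 = 65.5
area = 65.5 * 4.0 = 262.0 km^2

262.0 km^2


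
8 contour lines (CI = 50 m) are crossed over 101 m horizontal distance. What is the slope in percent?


elevation change = 8 * 50 = 400 m
slope = 400 / 101 * 100 = 396.0%

396.0%


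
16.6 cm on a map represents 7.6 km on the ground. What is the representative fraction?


ground = 7.6 km = 760000 cm; RF denominator = ground / map = 760000 / 16.6 ≈ 45783; RF = 1:45783

1:45783


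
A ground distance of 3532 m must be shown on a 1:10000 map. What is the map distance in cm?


map_cm = 3532 * 100 / 10000 = 35.32 cm

35.32 cm


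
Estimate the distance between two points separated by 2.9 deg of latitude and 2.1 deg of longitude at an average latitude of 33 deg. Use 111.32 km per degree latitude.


dlat_km = 2.9 * 111.32 = 322.828
dlon_km = 2.1 * 111.32 * cos(33) ≈ 196.058
dist = sqrt(322.828^2 + 196.058^2) ≈ 377.7 km

377.7 km


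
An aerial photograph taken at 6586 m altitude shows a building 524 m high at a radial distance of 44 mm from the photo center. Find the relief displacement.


d = h * r / H = 524 * 44 / 6586 = 3.5 mm

3.5 mm


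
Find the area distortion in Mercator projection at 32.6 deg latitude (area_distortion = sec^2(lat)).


area_distortion = 1/cos^2(32.6) = 1.409

1.409


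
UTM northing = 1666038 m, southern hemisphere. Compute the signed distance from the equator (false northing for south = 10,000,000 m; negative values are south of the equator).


For southern: actual = 1666038 - 10000000 = -8333962 m

-8333962 m


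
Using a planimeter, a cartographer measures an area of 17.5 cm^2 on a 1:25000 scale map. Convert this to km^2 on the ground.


ground_area = 17.5 * (25000/100)^2 = 1093750.0 m^2 = 1.09375 km^2 ≈ 1.094 km^2

1.094 km^2


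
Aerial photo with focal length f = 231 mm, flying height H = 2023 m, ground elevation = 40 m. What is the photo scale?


scale = f / (H - h) = 231 mm / 1983 m = 231 / 1983000 = 1:8584

1:8584


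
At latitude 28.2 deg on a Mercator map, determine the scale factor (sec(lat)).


SF = 1 / cos(28.2) = 1 / 0.881303 = 1.135

1.135


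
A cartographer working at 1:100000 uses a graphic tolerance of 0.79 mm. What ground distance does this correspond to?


ground = 0.79 mm * 100000 / 1000 = 79.0 m

79.0 m


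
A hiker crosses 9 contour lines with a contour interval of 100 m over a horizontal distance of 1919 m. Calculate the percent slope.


elevation change = 9 * 100 = 900 m
slope = 900 / 1919 * 100 = 46.9%

46.9%


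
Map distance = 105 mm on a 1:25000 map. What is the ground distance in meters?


ground = 105 mm * 25000 / 1000 = 2625.0 m

2625.0 m


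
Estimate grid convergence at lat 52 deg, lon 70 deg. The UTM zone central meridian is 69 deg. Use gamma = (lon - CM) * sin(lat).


gamma = (70 - 69) * sin(52) = 1 * 0.788011 = 0.788 degrees

0.788 degrees


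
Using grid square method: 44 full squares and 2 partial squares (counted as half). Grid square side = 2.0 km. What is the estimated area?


effective squares = 44 + 2 * 0.5 = 45.0
area = 45.0 * 4.0 = 180.0 km^2

180.0 km^2


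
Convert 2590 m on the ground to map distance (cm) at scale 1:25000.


map_cm = 2590 * 100 / 25000 = 10.36 cm

10.36 cm


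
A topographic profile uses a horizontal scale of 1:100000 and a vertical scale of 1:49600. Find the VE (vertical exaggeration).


VE = horizontal_scale / vertical_scale = 100000 / 49600 ≈ 2.0

2.0x


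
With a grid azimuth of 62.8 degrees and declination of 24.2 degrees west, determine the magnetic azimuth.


magnetic azimuth = grid azimuth - declination (east +ve)
mag_az = 62.8 - -24.2 = 87.0 degrees

87.0 degrees


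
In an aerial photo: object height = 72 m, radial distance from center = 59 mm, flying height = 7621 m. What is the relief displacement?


d = h * r / H = 72 * 59 / 7621 = 0.56 mm

0.56 mm


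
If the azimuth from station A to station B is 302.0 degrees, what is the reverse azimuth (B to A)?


back azimuth = (302.0 + 180) mod 360 = 122.0 degrees

122.0 degrees


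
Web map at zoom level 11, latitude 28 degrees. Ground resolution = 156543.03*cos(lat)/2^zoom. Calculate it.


res = 156543.03 * cos(28) / 2^11 = 156543.03 * 0.88294759 / 2048 = 67.49 m/pixel

67.49 m/pixel


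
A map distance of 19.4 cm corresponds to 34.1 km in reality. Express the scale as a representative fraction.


ground = 34.1 km = 3410000 cm; RF denominator = ground / map = 3410000 / 19.4 ≈ 175773; RF = 1:175773

1:175773


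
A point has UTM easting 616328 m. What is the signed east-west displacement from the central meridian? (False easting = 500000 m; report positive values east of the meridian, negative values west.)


displacement = 616328 - 500000 = 116328 m

116328 m


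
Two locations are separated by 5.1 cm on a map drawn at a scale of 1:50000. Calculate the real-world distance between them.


ground = 5.1 cm * 50000 / 100 = 2550.0 m = 2.55 km

2.55 km


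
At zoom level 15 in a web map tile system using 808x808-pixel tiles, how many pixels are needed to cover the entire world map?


tiles per axis = 2^15 = 32768
total tiles = 32768^2 = 1073741824
pixels per axis = 32768 * 808 = 26476544
total pixels = 26476544^2 = 701007382183936

701007382183936 pixels


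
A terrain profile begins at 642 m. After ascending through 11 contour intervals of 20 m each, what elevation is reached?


elevation = 642 + 11 * 20 = 862 m

862 m


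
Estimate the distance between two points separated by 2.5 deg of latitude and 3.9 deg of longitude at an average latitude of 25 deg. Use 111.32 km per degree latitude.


dlat_km = 2.5 * 111.32 = 278.3
dlon_km = 3.9 * 111.32 * cos(25) ≈ 393.472
dist = sqrt(278.3^2 + 393.472^2) ≈ 481.9 km

481.9 km


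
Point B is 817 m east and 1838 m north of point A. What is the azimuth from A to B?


az = atan2(817, 1838) = 24.0 deg
adjusted to 0-360: 24.0 degrees

24.0 degrees


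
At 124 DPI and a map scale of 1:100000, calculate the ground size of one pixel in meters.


pixel_cm = 2.54 / 124 ≈ 0.020484 cm
ground = pixel_cm * 100000 / 100 = 2.54 * 100000 / (124 * 100) = 254000 / 12400 ≈ 20.48 m

20.48 m


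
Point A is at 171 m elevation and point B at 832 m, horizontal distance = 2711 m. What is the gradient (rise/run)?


gradient = (832 - 171) / 2711 = 661 / 2711 = 0.2438

0.2438


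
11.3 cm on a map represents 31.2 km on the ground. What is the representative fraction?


ground = 31.2 km = 3120000 cm; RF denominator = ground / map = 3120000 / 11.3 ≈ 276106; RF = 1:276106

1:276106


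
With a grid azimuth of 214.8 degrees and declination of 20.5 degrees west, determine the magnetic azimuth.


magnetic azimuth = grid azimuth - declination (east +ve)
mag_az = 214.8 - -20.5 = 235.3 degrees

235.3 degrees


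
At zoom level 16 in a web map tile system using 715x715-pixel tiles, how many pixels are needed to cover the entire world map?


tiles per axis = 2^16 = 65536
total tiles = 65536^2 = 4294967296
pixels per axis = 65536 * 715 = 46858240
total pixels = 46858240^2 = 2195694655897600

2195694655897600 pixels


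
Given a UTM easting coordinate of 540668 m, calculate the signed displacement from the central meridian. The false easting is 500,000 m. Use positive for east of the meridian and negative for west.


displacement = 540668 - 500000 = 40668 m

40668 m


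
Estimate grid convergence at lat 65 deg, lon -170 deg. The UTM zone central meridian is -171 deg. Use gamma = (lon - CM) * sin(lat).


gamma = (-170 - -171) * sin(65) = 1 * 0.906308 = 0.906 degrees

0.906 degrees


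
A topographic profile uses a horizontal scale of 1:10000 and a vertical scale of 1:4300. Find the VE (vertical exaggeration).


VE = horizontal_scale / vertical_scale = 10000 / 4300 ≈ 2.3

2.3x


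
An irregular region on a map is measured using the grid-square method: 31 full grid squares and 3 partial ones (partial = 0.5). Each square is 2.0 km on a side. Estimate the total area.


effective squares = 31 + 3 * 0.5 = 32.5
area = 32.5 * 4.0 = 130.0 km^2

130.0 km^2


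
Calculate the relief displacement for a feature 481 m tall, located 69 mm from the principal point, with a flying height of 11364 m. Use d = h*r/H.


d = h * r / H = 481 * 69 / 11364 = 2.92 mm

2.92 mm


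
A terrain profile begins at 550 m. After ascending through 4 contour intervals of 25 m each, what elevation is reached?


elevation = 550 + 4 * 25 = 650 m

650 m


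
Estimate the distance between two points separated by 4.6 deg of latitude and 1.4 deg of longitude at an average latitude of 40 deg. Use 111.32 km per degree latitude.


dlat_km = 4.6 * 111.32 = 512.072
dlon_km = 1.4 * 111.32 * cos(40) ≈ 119.386
dist = sqrt(512.072^2 + 119.386^2) ≈ 525.8 km

525.8 km


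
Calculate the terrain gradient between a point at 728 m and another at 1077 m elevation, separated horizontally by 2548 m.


gradient = (1077 - 728) / 2548 = 349 / 2548 = 0.137

0.137


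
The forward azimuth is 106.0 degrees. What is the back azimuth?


back azimuth = (106.0 + 180) mod 360 = 286.0 degrees

286.0 degrees


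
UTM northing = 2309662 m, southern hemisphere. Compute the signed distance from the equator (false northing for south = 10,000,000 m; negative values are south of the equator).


For southern: actual = 2309662 - 10000000 = -7690338 m

-7690338 m


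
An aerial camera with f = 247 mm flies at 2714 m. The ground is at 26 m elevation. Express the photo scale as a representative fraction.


scale = f / (H - h) = 247 mm / 2688 m = 247 / 2688000 = 1:10883

1:10883


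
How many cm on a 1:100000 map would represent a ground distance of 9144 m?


map_cm = 9144 * 100 / 100000 = 9.144 cm ≈ 9.14 cm

9.14 cm


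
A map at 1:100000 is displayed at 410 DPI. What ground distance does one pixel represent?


pixel_cm = 2.54 / 410 ≈ 0.006195 cm
ground = pixel_cm * 100000 / 100 = 2.54 * 100000 / (410 * 100) = 254000 / 41000 ≈ 6.2 m

6.2 m


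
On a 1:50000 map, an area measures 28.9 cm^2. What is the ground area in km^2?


ground_area = 28.9 * (50000/100)^2 = 7225000.0 m^2 = 7.225 km^2

7.225 km^2


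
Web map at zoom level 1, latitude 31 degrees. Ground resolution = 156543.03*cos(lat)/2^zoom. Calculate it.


res = 156543.03 * cos(31) / 2^1 = 156543.03 * 0.8571673 / 2 = 67091.78 m/pixel

67091.78 m/pixel


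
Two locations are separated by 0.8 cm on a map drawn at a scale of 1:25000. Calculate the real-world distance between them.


ground = 0.8 cm * 25000 / 100 = 200.0 m

200.0 m


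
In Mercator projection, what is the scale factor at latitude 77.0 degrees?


SF = 1 / cos(77.0) = 1 / 0.224951 = 4.445

4.445


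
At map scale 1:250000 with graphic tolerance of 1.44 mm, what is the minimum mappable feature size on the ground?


ground = 1.44 mm * 250000 / 1000 = 360.0 m

360.0 m


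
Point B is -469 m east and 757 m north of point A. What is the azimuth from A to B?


az = atan2(-469, 757) = -31.8 deg
adjusted to 0-360: 328.2 degrees

328.2 degrees


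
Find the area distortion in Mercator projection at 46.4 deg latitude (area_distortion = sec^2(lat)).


area_distortion = 1/cos^2(46.4) = 2.103

2.103


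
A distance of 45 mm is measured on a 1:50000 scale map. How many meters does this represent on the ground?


ground = 45 mm * 50000 / 1000 = 2250.0 m

2250.0 m


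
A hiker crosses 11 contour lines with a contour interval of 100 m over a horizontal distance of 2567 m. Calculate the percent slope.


elevation change = 11 * 100 = 1100 m
slope = 1100 / 2567 * 100 = 42.9%

42.9%


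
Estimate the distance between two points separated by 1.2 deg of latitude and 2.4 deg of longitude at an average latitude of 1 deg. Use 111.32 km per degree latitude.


dlat_km = 1.2 * 111.32 = 133.584
dlon_km = 2.4 * 111.32 * cos(1) ≈ 267.127
dist = sqrt(133.584^2 + 267.127^2) ≈ 298.7 km

298.7 km


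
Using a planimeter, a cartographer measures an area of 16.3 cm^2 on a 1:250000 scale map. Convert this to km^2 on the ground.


ground_area = 16.3 * (250000/100)^2 = 101875000.0 m^2 = 101.875 km^2

101.875 km^2


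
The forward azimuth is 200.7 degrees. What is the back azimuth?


back azimuth = (200.7 + 180) mod 360 = 20.7 degrees

20.7 degrees


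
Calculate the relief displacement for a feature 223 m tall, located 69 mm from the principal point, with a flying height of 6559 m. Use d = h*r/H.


d = h * r / H = 223 * 69 / 6559 = 2.35 mm

2.35 mm


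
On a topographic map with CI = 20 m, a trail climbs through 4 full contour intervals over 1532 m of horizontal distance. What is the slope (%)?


elevation change = 4 * 20 = 80 m
slope = 80 / 1532 * 100 = 5.2%

5.2%


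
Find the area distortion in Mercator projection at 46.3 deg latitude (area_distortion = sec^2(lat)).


area_distortion = 1/cos^2(46.3) = 2.095

2.095


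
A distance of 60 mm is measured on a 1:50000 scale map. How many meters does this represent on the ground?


ground = 60 mm * 50000 / 1000 = 3000.0 m

3000.0 m


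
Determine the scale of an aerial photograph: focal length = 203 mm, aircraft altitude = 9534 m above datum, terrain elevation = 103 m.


scale = f / (H - h) = 203 mm / 9431 m = 203 / 9431000 = 1:46458

1:46458


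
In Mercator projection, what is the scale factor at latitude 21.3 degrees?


SF = 1 / cos(21.3) = 1 / 0.931691 = 1.073

1.073


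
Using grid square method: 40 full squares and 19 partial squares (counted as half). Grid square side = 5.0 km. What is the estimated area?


effective squares = 40 + 19 * 0.5 = 49.5
area = 49.5 * 25.0 = 1237.5 km^2

1237.5 km^2


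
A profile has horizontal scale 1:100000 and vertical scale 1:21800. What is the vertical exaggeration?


VE = horizontal_scale / vertical_scale = 100000 / 21800 ≈ 4.6

4.6x


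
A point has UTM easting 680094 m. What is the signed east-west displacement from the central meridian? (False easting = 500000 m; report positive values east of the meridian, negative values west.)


displacement = 680094 - 500000 = 180094 m

180094 m


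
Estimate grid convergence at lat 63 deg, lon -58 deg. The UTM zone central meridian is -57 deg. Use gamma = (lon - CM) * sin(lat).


gamma = (-58 - -57) * sin(63) = -1 * 0.891007 = -0.891 degrees

-0.891 degrees


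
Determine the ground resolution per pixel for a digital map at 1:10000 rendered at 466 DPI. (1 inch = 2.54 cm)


pixel_cm = 2.54 / 466 ≈ 0.005451 cm
ground = pixel_cm * 10000 / 100 = 2.54 * 10000 / (466 * 100) = 25400 / 46600 ≈ 0.55 m

0.55 m


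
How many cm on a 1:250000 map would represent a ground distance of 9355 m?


map_cm = 9355 * 100 / 250000 = 3.742 cm ≈ 3.74 cm

3.74 cm


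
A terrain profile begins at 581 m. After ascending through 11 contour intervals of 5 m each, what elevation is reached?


elevation = 581 + 11 * 5 = 636 m

636 m


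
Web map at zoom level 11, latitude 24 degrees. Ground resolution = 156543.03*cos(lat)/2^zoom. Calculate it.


res = 156543.03 * cos(24) / 2^11 = 156543.03 * 0.91354546 / 2048 = 69.83 m/pixel

69.83 m/pixel


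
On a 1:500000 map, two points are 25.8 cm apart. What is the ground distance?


ground = 25.8 cm * 500000 / 100 = 129000.0 m = 129.0 km

129.0 km


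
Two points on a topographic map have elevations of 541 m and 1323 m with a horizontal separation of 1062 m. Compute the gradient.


gradient = (1323 - 541) / 1062 = 782 / 1062 = 0.7363

0.7363


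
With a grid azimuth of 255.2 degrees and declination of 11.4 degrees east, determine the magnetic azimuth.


magnetic azimuth = grid azimuth - declination (east +ve)
mag_az = 255.2 - 11.4 = 243.8 degrees

243.8 degrees


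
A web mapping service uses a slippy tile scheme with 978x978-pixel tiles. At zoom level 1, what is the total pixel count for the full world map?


tiles per axis = 2^1 = 2
total tiles = 2^2 = 4
pixels per axis = 2 * 978 = 1956
total pixels = 1956^2 = 3825936

3825936 pixels


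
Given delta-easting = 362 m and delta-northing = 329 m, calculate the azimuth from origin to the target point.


az = atan2(362, 329) = 47.7 deg
adjusted to 0-360: 47.7 degrees

47.7 degrees


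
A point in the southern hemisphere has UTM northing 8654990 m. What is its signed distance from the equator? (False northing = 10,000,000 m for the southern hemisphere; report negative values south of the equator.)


For southern: actual = 8654990 - 10000000 = -1345010 m

-1345010 m
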